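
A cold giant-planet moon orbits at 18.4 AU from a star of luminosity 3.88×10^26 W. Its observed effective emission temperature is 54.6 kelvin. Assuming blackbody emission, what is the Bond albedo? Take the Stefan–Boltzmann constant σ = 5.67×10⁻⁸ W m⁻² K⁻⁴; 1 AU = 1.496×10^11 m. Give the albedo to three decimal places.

0.505

d = 18.4 × 1.496×10^11 m = 2.753×10^12 m.
Spreading L over a sphere of radius d: S = 3.88×10^26/(4π·2.75×10^12²) = 4.075 W m⁻².
Energy balance: S(1−α)/4 = σT⁴, so 1−α = 4σT⁴/S.
σT⁴ = 0.5039 W m⁻², so 4σT⁴ = 2.016 W m⁻².
Hence α = 1 − 2.016/4.075 = 0.5054.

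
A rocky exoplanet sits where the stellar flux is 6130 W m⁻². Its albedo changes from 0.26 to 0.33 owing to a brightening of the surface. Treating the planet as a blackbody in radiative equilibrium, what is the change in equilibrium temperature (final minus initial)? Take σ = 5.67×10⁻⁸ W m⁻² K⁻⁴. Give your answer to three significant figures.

-9.23 kelvin

With α = 0.26, T₁ = 376.1 K.
With α = 0.33, T₂ = 366.8 K.
ΔT = T₂ − T₁ = -9.228 K.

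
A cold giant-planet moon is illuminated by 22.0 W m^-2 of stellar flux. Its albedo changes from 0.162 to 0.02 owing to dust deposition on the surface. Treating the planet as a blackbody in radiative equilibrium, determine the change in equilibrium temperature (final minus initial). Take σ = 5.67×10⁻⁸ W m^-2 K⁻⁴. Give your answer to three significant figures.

3.79 K

With α = 0.162, T₁ = 94.95 K.
Final:   T₂ = [S(1−0.02)/(4σ)]^(1/4) = 98.74 K.
ΔT = T₂ − T₁ = 3.789 K.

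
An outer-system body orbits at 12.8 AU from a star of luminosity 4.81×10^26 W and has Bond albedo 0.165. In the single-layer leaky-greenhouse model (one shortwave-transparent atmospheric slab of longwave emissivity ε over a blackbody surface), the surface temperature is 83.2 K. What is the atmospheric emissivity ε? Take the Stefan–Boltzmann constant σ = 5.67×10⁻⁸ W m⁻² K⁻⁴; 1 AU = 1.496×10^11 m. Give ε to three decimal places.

0.396

Orbital distance: d = 12.8 AU = 1.915×10^12 m.
Flux at the orbit: S = L/(4πd²) = 4.81×10^26/(4π·(1.91×10^12)²) = 10.44 W m⁻².
Effective temperature: T_e = [S(1−α)/(4σ)]^(1/4) = 78.74 K.
Since (2−ε)/2 = (T_e/T_s)⁴ = 0.8021, ε = 0.3959.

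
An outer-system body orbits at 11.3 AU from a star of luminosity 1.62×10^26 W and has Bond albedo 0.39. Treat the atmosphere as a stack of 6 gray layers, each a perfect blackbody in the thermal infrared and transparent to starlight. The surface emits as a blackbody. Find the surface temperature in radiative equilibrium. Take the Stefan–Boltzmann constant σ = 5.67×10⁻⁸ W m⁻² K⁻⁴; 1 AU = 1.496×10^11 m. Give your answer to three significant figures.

Orbital distance: d = 11.3 AU = 1.690×10^12 m.
Flux at the orbit: S = L/(4πd²) = 1.62×10^26/(4π·(1.69×10^12)²) = 4.511 W m⁻².
The effective emission temperature is T_e = [S(1−α)/(4σ)]^¼ = 59.02 K.
For an N-layer opaque stack, T_s⁴ = (N+1)T_e⁴, hence T_s = (7)^(1/4)×59.02 K = 96.00 K.

96.0 K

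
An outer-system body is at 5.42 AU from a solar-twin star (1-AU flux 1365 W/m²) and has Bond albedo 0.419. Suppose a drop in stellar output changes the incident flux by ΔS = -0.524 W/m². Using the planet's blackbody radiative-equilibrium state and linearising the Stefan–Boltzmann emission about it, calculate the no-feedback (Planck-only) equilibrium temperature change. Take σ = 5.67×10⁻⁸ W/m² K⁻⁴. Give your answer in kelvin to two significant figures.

Flux at the orbit: S = 1365/(5.42)² = 46.47 W/m².
Reference equilibrium: T_e = [S(1−α)/(4σ)]^(1/4) = 104.5 K.
Only a fraction (1−α) is absorbed and it's spread over 4πR², so ΔF = (1−α)ΔS/4 = -0.07611 W/m².
Linearising σT⁴ gives d(σT⁴)/dT = 4σT_e³ = 0.2585 W/m² per K.
Hence the no-feedback warming is ΔF/(4σT_e³) = -0.294 K.

-0.29 K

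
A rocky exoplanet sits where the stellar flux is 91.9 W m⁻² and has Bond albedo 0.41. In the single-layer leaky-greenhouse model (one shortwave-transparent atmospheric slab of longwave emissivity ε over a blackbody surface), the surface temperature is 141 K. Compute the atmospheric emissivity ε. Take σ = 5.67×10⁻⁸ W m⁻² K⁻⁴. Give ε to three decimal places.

TOA balance gives T_e = 124.3 K.
Since (2−ε)/2 = (T_e/T_s)⁴ = 0.6049, ε = 0.7903.

0.790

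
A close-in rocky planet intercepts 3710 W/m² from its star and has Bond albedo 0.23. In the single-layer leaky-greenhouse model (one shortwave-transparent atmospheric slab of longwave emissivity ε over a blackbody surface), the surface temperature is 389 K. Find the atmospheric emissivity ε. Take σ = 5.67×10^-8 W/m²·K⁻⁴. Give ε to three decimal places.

0.900

Effective temperature: T_e = [S(1−α)/(4σ)]^(1/4) = 335.0 K.
T_s⁴ = T_e⁴·2/(2−ε) → ε = 2 − 2(T_e/T_s)⁴ = 2 − 2·(335.0/389)⁴ = 0.8998.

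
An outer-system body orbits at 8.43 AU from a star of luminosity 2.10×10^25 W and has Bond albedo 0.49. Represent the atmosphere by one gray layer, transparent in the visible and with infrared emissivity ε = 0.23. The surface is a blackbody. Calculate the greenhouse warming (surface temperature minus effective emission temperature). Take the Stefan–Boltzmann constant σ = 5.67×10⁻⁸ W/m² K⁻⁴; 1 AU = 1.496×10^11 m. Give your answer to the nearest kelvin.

Orbital distance: d = 8.43 AU = 1.261×10^12 m.
S = L/(4πd²) = 1.051 W/m².
Effective emission temperature (TOA balance): σT_e⁴ = S(1−α)/4 = 0.1340 W/m² → T_e = 39.21 K.
The surface balance (absorbed SW + ε·downward IR = σT_s⁴) with T_a⁴ = T_s⁴/2 reduces to T_s = T_e·[2/(2−ε)]^¼ = 40.42 K.
T_s − T_e = 40.42 − 39.21 = 1.216 K.

1 K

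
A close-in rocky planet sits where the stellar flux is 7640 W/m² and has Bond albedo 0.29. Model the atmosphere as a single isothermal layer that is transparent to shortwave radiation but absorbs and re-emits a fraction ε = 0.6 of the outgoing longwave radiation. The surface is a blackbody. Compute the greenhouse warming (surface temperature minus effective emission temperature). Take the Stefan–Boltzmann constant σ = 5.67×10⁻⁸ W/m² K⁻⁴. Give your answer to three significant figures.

Effective emission temperature (TOA balance): σT_e⁴ = S(1−α)/4 = 1356 W/m² → T_e = 393.3 K.
Surface balance with a leaky layer gives σT_s⁴ = σT_e⁴·2/(2−ε), so T_s = T_e·[2/(2−0.6)]^(1/4) = 429.9 K.
T_s − T_e = 429.9 − 393.3 = 36.68 K.

36.7 K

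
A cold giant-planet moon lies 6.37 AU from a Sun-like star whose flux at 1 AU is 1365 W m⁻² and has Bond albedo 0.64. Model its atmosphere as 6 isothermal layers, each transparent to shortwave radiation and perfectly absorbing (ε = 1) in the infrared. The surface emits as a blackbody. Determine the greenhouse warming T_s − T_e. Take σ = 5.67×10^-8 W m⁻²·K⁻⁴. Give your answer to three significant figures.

53.6 kelvin

Irradiance scales as 1/d², so S = 1365 W m⁻² × (1/6.37)² = 33.64 W m⁻².
OLR = S(1−α)/4 = 3.028 W m⁻²; the top layer radiates at T_e = 85.48 K.
Surface: T_s = (7)^¼·T_e = 139.0 K.
Warming: T_s − T_e = 53.56 K.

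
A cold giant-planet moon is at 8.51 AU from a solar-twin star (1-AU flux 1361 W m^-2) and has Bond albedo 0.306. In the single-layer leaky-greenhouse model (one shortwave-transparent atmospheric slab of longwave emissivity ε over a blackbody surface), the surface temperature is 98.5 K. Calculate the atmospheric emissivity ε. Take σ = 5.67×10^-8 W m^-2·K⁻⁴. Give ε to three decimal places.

Irradiance scales as 1/d², so S = 1361 W m^-2 × (1/8.51)² = 18.79 W m^-2.
Effective temperature: T_e = [S(1−α)/(4σ)]^(1/4) = 87.08 K.
T_s⁴ = T_e⁴·2/(2−ε) → ε = 2 − 2(T_e/T_s)⁴ = 2 − 2·(87.08/98.5)⁴ = 0.7782.

0.778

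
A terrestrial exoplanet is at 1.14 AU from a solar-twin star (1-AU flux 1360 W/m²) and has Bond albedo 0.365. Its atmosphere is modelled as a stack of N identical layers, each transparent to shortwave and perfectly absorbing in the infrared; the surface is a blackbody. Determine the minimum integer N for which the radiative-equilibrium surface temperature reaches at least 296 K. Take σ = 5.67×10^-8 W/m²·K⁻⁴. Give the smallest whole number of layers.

Flux at the orbit: S = 1360/(1.14)² = 1046 W/m².
Top-of-atmosphere balance: σT_e⁴ = S(1−α)/4 = 166.1 W/m² → T_e = 232.7 K.
Need (N+1)T_e⁴ ≥ T_s⁴, i.e. N+1 ≥ (296/232.7)⁴ = 2.620.
So N ≥ 1.620; the smallest integer is N = 2.

2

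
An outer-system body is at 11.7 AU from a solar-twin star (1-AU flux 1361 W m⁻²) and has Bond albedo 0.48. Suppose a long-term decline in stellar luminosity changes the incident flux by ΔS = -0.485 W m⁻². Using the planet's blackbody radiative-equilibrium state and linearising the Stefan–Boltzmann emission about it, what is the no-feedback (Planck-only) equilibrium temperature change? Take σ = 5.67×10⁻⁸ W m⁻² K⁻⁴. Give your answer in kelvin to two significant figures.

Irradiance scales as 1/d², so S = 1361 W m⁻² × (1/11.7)² = 9.942 W m⁻².
The baseline emission temperature is T_e = 69.10 K.
Only a fraction (1−α) is absorbed and it's spread over 4πR², so ΔF = (1−α)ΔS/4 = -0.06305 W m⁻².
The Planck feedback parameter is 4σT_e³ = 0.07482 W m⁻²/K.
ΔT₀ = ΔF/λ_P = -0.06305/0.07482 = -0.843 K.

-0.84 K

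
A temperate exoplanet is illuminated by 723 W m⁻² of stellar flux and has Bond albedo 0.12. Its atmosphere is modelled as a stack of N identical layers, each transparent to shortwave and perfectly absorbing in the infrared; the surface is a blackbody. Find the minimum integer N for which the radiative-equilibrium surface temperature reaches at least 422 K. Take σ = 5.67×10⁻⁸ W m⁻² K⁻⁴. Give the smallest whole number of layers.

The effective emission temperature is T_e = [S(1−α)/(4σ)]^¼ = 230.1 K.
T_s = (N+1)^(1/4)·T_e ≥ 422 K requires N+1 ≥ (T_s/T_e)⁴ = (422/230.1)⁴ = 11.305.
The minimum whole number is N = 11.

11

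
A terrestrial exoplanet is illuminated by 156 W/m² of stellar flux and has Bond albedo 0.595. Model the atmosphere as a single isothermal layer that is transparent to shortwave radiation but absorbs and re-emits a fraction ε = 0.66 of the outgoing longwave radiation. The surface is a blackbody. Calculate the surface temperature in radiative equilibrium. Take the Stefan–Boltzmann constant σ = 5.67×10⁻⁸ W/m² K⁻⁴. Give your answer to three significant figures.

143 K

At the top of the atmosphere, σT_e⁴ = S(1−α)/4 = 15.80 W/m², giving T_e = 129.2 K.
For a single slab of emissivity ε, T_s⁴ = 2T_e⁴/(2−ε); thus T_s = 129.2·(1.493)^(1/4) = 142.8 K.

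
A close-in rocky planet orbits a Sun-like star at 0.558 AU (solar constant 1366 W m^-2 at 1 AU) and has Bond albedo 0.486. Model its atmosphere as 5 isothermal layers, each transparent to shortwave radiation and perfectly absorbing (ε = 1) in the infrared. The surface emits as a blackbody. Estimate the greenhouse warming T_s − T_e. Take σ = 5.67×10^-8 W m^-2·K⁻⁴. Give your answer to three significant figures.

Irradiance scales as 1/d², so S = 1366 W m^-2 × (1/0.558)² = 4387 W m^-2.
The effective emission temperature is T_e = [S(1−α)/(4σ)]^¼ = 315.8 K.
Surface: T_s = (6)^¼·T_e = 494.2 K.
Warming: T_s − T_e = 178.4 K.

178 kelvin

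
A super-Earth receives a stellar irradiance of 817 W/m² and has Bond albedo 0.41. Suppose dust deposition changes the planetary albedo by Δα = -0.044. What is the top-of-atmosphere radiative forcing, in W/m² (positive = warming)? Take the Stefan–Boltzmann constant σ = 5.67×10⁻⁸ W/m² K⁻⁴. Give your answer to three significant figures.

TOA radiative forcing: ΔF = −S·Δα/4 = −817.0·(-0.044)/4 = 8.987 W/m².

8.99 W/m²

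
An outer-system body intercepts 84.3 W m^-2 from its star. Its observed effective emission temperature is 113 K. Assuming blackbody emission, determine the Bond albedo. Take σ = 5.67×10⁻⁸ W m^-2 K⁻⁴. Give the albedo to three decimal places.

Rearranging the radiative balance, α = 1 − 4σT⁴/S.
σT⁴ = 9.245 W m^-2, so 4σT⁴ = 36.98 W m^-2.
Hence α = 1 − 36.98/84.30 = 0.5613.

0.561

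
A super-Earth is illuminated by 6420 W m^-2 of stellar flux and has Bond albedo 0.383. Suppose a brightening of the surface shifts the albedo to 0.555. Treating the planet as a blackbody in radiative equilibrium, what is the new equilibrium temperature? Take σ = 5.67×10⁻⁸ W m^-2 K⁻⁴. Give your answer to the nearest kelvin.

With the new albedo, S(1−α₂)/4 = 714.2 W m^-2, so T₂ = 335.0 K.

335 kelvin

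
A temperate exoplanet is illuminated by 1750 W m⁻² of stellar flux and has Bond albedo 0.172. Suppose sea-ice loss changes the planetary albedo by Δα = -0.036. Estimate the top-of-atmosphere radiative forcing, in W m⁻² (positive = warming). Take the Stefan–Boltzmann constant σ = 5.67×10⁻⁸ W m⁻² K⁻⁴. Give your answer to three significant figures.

ΔF = −(S/4)Δα = −(1750/4)×(-0.036) = 15.75 W m⁻².

15.7 W m⁻²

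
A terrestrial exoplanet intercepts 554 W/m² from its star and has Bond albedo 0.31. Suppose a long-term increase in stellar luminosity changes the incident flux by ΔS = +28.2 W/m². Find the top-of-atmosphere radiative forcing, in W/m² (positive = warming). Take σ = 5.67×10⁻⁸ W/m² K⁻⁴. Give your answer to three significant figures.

Only a fraction (1−α) is absorbed and it's spread over 4πR², so ΔF = (1−α)ΔS/4 = 4.864 W/m².

4.86 W/m²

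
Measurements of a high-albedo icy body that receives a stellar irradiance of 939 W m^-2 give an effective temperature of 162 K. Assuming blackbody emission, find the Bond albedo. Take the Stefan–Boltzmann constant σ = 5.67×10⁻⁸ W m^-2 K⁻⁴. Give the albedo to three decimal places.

Rearranging the radiative balance, α = 1 − 4σT⁴/S.
4σT⁴ = 4·5.67×10⁻⁸·(162)⁴ = 156.2 W m^-2.
Hence α = 1 − 156.2/939.0 = 0.8336.

0.834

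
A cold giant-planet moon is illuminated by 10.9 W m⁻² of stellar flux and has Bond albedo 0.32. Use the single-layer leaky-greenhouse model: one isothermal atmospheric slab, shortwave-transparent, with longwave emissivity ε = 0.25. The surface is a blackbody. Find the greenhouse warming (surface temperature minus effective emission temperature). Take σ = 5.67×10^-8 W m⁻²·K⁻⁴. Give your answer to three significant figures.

The planet radiates to space at T_e = [S(1−α)/(4σ)]^(1/4) = 75.61 K.
Surface balance with a leaky layer gives σT_s⁴ = σT_e⁴·2/(2−ε), so T_s = T_e·[2/(2−0.25)]^(1/4) = 78.18 K.
Greenhouse warming: T_s − T_e = 2.567 K.

2.57 kelvin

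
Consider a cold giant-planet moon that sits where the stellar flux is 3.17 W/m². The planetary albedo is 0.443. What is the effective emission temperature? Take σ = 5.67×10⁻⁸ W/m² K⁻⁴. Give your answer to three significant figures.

Averaging over the sphere, the absorbed flux is S(1−α)/4 = 0.4414 W/m².
Balancing against σT⁴: T = (0.4414/5.67×10⁻⁸)^(1/4) = 52.82 K.

52.8 K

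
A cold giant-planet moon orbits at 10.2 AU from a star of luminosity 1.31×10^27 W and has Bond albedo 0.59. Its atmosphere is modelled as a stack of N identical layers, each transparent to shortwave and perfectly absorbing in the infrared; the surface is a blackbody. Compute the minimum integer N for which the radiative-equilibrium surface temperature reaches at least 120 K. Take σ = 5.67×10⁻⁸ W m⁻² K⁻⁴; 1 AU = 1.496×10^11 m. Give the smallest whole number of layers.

2

d = 10.2 × 1.496×10^11 m = 1.526×10^12 m.
S = L/(4πd²) = 44.77 W m⁻².
Top-of-atmosphere balance: σT_e⁴ = S(1−α)/4 = 4.589 W m⁻² → T_e = 94.85 K.
T_s = (N+1)^(1/4)·T_e ≥ 120 K requires N+1 ≥ (T_s/T_e)⁴ = (120/94.85)⁴ = 2.562.
Rounding up, N = 2.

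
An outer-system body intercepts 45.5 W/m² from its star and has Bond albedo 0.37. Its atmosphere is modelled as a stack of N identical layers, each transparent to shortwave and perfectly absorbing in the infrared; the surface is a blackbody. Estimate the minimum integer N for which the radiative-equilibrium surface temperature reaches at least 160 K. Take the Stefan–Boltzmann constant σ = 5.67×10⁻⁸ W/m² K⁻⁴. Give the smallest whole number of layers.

5

OLR = S(1−α)/4 = 7.166 W/m²; the top layer radiates at T_e = 106.0 K.
Since T_s⁴ = (N+1)T_e⁴, we need N ≥ (T_s/T_e)⁴ − 1 = 4.185.
So N ≥ 4.185; the smallest integer is N = 5.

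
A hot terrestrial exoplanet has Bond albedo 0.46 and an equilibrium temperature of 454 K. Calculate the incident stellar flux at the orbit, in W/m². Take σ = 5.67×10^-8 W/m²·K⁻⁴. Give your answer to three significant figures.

17800 W/m²

Invert the energy balance for S: S = 4σT⁴/(1−α).
σT⁴ = 5.67×10⁻⁸·(454)⁴ = 2409 W/m².
S = 4·2409/0.54 = 17840 W/m².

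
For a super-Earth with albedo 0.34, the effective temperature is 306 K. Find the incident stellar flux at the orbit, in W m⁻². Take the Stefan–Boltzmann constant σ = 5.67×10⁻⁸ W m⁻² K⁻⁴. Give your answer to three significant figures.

3010 W m⁻²

From S(1−α)/4 = σT⁴: S = 4σT⁴/(1−α).
σT⁴ = 5.67×10⁻⁸·(306)⁴ = 497.1 W m⁻².
So S = 4×497.1/(1−0.34) = 3013 W m⁻².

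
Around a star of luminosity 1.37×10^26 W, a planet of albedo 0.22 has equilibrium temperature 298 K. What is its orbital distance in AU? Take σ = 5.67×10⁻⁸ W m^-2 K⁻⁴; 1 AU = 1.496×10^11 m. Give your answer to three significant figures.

0.461 AU

Required flux: S = 4σT⁴/(1−α) = 2293 W m^-2.
S = L/(4πd²) → d = √(L/4πS) = √(1.37×10^26/(4π·2293)) = 6.895×10^10 m = 0.4609 AU.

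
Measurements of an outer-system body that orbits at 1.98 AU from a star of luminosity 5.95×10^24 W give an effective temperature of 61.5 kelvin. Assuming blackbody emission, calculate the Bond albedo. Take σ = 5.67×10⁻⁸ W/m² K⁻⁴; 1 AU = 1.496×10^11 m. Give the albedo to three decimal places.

0.399

d = 1.98 × 1.496×10^11 m = 2.962×10^11 m.
S = L/(4πd²) = 5.397 W/m².
Energy balance: S(1−α)/4 = σT⁴, so 1−α = 4σT⁴/S.
4σT⁴ = 4·5.67×10⁻⁸·(61.5)⁴ = 3.244 W/m².
Hence α = 1 − 3.244/5.397 = 0.3988.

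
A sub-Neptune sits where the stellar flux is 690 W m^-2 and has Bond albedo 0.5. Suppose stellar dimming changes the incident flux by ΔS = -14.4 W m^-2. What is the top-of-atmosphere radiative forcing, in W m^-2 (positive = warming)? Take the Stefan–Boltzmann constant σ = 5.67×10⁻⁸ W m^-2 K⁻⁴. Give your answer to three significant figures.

-1.80 W m^-2

TOA radiative forcing: ΔF = (1−α)ΔS/4 = 0.5·(-14.4)/4 = -1.800 W m^-2.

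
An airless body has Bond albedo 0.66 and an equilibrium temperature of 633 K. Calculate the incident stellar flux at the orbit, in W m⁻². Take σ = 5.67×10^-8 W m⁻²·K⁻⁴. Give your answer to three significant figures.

1.07×10^5 W m⁻²

Invert the energy balance for S: S = 4σT⁴/(1−α).
The emitted flux is σT⁴ = 9103 W m⁻².
S = 4·9103/0.34 = 1.071×10^5 W m⁻².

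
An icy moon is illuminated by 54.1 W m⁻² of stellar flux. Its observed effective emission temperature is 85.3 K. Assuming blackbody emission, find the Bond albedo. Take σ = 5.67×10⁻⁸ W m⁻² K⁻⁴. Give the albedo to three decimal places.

From σT⁴ = S(1−α)/4 we invert for α: 1−α = 4σT⁴/S.
σT⁴ = 3.002 W m⁻², so 4σT⁴ = 12.01 W m⁻².
1−α = 12.01/54.10 = 0.2219, so α = 0.7781.

0.778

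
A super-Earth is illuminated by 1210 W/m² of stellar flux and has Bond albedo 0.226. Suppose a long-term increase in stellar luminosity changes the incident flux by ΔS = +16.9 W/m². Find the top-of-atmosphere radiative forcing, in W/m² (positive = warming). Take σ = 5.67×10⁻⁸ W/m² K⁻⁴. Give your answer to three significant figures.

3.27 W/m²

Only a fraction (1−α) is absorbed and it's spread over 4πR², so ΔF = (1−α)ΔS/4 = 3.270 W/m².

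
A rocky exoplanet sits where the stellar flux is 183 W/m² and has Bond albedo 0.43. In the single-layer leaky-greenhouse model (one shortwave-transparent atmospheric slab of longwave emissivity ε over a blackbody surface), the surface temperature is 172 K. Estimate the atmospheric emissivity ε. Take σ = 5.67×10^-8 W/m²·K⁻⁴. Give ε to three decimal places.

Effective temperature: T_e = [S(1−α)/(4σ)]^(1/4) = 146.4 K.
Inverting T_s⁴ = 2T_e⁴/(2−ε): (T_e/T_s)⁴ = 0.5255, so ε = 2(1 − 0.5255) = 0.9490.

0.949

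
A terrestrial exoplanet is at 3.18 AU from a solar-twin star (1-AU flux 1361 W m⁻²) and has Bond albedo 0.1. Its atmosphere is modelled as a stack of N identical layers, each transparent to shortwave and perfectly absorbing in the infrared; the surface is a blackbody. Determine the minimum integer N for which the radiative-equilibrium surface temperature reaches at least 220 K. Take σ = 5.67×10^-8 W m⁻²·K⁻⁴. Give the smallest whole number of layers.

4

Irradiance scales as 1/d², so S = 1361 W m⁻² × (1/3.18)² = 134.6 W m⁻².
Top-of-atmosphere balance: σT_e⁴ = S(1−α)/4 = 30.28 W m⁻² → T_e = 152.0 K.
Since T_s⁴ = (N+1)T_e⁴, we need N ≥ (T_s/T_e)⁴ − 1 = 3.386.
Rounding up, N = 4.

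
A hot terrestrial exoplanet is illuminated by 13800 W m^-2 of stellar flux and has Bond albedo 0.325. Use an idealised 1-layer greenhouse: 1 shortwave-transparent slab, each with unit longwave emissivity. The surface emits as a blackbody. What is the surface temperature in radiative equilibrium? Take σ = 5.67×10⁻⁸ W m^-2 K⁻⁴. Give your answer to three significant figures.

OLR = S(1−α)/4 = 2329 W m^-2; the top layer radiates at T_e = 450.2 K.
With N = 1 opaque layers, T_s = (N+1)^(1/4)·T_e = 2^(1/4)·450.2 = 535.4 K.

535 kelvin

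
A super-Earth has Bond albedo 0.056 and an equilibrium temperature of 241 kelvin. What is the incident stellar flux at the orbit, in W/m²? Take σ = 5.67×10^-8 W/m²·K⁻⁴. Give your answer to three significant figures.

Invert the energy balance for S: S = 4σT⁴/(1−α).
σT⁴ = 5.67×10⁻⁸·(241)⁴ = 191.3 W/m².
S = 4·191.3/0.944 = 810.5 W/m².

810 W/m²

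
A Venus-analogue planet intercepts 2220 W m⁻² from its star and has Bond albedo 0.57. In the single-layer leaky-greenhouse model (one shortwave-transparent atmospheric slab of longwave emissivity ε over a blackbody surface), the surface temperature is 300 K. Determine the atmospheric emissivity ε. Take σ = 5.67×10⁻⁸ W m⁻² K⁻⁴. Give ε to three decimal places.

0.961

TOA balance gives T_e = 254.7 K.
Since (2−ε)/2 = (T_e/T_s)⁴ = 0.5196, ε = 0.9607.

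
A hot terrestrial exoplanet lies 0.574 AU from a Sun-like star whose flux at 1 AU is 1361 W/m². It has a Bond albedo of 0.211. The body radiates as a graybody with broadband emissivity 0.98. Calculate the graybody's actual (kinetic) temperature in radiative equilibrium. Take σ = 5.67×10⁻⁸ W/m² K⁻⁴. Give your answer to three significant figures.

348 K

By the inverse-square law, S = 1361/0.574² = 4131 W/m².
Averaging over the sphere, the absorbed flux is S(1−α)/4 = 814.8 W/m².
Equating to εσT⁴ with ε = 0.98: T = (814.8/0.98σ)^(1/4) = 348.0 K.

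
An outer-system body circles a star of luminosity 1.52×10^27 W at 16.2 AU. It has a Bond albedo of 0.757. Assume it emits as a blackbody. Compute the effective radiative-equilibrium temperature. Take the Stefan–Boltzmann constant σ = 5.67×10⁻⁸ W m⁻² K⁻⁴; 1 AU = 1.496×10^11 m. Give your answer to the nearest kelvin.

69 kelvin

Orbital distance: d = 16.2 AU = 2.424×10^12 m.
Flux at the orbit: S = L/(4πd²) = 1.52×10^27/(4π·(2.42×10^12)²) = 20.59 W m⁻².
Averaging over the sphere, the absorbed flux is S(1−α)/4 = 1.251 W m⁻².
Balancing against σT⁴: T = (1.251/5.67×10⁻⁸)^(1/4) = 68.54 K.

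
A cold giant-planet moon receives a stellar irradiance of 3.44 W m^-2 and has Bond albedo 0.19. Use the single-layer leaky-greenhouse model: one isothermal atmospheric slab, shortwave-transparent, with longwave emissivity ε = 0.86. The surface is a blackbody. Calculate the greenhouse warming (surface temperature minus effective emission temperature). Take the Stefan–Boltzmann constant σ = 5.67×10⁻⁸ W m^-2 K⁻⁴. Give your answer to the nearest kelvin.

9 kelvin

Effective emission temperature (TOA balance): σT_e⁴ = S(1−α)/4 = 0.6966 W m^-2 → T_e = 59.20 K.
For a single slab of emissivity ε, T_s⁴ = 2T_e⁴/(2−ε); thus T_s = 59.20·(1.754)^(1/4) = 68.14 K.
T_s − T_e = 68.14 − 59.20 = 8.933 K.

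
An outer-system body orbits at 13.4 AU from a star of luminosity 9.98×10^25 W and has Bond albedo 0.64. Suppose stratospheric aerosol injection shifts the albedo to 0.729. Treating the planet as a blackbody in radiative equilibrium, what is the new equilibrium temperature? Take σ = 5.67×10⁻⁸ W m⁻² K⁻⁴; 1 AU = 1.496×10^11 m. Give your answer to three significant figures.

39.2 kelvin

d = 13.4 × 1.496×10^11 m = 2.005×10^12 m.
S = L/(4πd²) = 1.976 W m⁻².
New equilibrium: T₂ = [(1−0.729)·1.976/(4σ)]^(1/4) = 39.20 K.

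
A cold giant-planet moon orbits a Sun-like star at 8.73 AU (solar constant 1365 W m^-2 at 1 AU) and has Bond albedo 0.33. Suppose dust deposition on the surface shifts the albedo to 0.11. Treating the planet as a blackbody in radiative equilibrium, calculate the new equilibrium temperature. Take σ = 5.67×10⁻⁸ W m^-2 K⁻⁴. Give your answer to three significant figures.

Irradiance scales as 1/d², so S = 1365 W m^-2 × (1/8.73)² = 17.91 W m^-2.
T₂ = [S(1−α₂)/(4σ)]^(1/4) = [17.91·0.89/(4σ)]^(1/4) = 91.56 K.

91.6 K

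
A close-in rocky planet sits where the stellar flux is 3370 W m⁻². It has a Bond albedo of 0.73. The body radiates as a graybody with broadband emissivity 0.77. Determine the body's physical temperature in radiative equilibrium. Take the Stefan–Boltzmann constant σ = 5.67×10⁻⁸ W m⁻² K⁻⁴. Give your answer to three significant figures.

269 kelvin

Averaging over the sphere, the absorbed flux is S(1−α)/4 = 227.5 W m⁻².
Radiative balance εσT⁴ = 227.5 gives T = [227.5/(0.77·σ)]^(1/4) = 268.7 K.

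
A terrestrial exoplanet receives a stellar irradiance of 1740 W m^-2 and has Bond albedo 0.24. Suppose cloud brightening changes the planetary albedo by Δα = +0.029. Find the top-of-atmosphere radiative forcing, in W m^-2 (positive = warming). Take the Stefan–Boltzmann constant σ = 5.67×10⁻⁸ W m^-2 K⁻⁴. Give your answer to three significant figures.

ΔF = −(S/4)Δα = −(1740/4)×(+0.029) = -12.62 W m^-2.

-12.6 W m^-2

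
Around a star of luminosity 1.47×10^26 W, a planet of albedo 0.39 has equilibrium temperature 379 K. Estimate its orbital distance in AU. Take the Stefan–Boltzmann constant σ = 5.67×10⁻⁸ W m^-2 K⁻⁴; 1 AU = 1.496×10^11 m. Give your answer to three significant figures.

The flux needed for this T is 4σT⁴/(1−0.39) = 7671 W m^-2.
From L = 4πd²S, d = √(1.47×10^26/(4π·7671)) = 3.905×10^10 m = 0.2610 AU.

0.261 AU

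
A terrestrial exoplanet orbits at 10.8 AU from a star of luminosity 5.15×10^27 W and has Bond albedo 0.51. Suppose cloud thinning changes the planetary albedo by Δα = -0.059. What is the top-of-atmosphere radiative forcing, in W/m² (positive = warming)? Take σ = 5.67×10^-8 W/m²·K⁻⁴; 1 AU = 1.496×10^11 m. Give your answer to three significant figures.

2.32 W/m²

d = 10.8 × 1.496×10^11 m = 1.616×10^12 m.
Flux at the orbit: S = L/(4πd²) = 5.15×10^27/(4π·(1.62×10^12)²) = 157.0 W/m².
ΔF = −(S/4)Δα = −(157.0/4)×(-0.059) = 2.316 W/m².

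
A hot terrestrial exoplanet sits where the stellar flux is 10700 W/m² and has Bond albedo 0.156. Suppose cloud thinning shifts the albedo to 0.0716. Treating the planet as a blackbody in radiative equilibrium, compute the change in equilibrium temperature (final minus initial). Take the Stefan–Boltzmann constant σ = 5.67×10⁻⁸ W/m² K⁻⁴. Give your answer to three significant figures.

10.8 kelvin

Before: T₁ = [10700·0.844/(4σ)]^(1/4) = 446.7 K.
With α = 0.0716, T₂ = 457.5 K.
ΔT = T₂ − T₁ = 10.77 K.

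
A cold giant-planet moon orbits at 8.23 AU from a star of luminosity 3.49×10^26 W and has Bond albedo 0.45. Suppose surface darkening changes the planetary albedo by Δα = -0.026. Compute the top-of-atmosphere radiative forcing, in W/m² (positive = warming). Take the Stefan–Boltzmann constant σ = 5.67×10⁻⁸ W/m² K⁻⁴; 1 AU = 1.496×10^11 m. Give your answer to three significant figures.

d = 8.23 × 1.496×10^11 m = 1.231×10^12 m.
S = L/(4πd²) = 18.32 W/m².
ΔF = −(S/4)Δα = −(18.32/4)×(-0.026) = 0.1191 W/m².

0.119 W/m²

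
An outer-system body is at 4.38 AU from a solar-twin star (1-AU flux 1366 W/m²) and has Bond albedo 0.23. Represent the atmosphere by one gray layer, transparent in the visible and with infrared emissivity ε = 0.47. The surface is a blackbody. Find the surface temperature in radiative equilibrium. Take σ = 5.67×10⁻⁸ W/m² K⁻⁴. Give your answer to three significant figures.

133 K

Irradiance scales as 1/d², so S = 1366 W/m² × (1/4.38)² = 71.20 W/m².
The planet radiates to space at T_e = [S(1−α)/(4σ)]^(1/4) = 124.7 K.
The surface balance (absorbed SW + ε·downward IR = σT_s⁴) with T_a⁴ = T_s⁴/2 reduces to T_s = T_e·[2/(2−ε)]^¼ = 133.3 K.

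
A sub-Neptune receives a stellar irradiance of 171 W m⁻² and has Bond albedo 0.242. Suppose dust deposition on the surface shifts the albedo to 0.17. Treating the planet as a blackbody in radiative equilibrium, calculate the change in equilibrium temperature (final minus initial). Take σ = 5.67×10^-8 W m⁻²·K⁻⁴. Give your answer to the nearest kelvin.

Initial: T₁ = [S(1−0.242)/(4σ)]^(1/4) = 154.6 K.
Final:   T₂ = [S(1−0.17)/(4σ)]^(1/4) = 158.2 K.
ΔT = T₂ − T₁ = 3.548 K.

4 K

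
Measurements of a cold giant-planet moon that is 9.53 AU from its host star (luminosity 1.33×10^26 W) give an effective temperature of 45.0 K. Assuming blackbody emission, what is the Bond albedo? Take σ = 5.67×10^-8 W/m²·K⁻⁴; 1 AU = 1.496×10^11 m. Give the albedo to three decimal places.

d = 9.53 × 1.496×10^11 m = 1.426×10^12 m.
S = L/(4πd²) = 5.207 W/m².
From σT⁴ = S(1−α)/4 we invert for α: 1−α = 4σT⁴/S.
σT⁴ = 0.2325 W/m², so 4σT⁴ = 0.9300 W/m².
Hence α = 1 − 0.9300/5.207 = 0.8214.

0.821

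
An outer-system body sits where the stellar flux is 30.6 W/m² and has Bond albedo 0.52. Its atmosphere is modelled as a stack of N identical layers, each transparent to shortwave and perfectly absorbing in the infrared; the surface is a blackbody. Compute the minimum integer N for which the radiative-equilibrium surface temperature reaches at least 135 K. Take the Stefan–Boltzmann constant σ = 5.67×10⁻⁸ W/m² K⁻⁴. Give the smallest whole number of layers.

5

The effective emission temperature is T_e = [S(1−α)/(4σ)]^¼ = 89.71 K.
T_s = (N+1)^(1/4)·T_e ≥ 135 K requires N+1 ≥ (T_s/T_e)⁴ = (135/89.71)⁴ = 5.129.
The minimum whole number is N = 5.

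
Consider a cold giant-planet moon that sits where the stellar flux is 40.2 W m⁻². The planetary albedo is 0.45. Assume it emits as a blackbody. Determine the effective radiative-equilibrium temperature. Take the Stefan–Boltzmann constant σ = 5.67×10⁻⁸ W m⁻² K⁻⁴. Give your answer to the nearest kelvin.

99 K

The planet absorbs (1−α)S over its disc πR² and re-emits over 4πR², so the mean absorbed flux is (1−0.45)·40.20/4 = 5.528 W m⁻².
Set σT⁴ = 5.528 → T = (5.528/σ)^(1/4) = 99.37 K.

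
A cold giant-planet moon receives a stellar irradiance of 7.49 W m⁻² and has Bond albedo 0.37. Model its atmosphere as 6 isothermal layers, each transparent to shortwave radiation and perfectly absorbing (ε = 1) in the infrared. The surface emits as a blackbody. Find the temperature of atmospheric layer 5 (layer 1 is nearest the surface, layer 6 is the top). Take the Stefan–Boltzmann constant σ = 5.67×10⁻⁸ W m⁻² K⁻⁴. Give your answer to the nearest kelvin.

80 K

OLR = S(1−α)/4 = 1.180 W m⁻²; the top layer radiates at T_e = 67.54 K.
In the N-layer model, layer k (counted from the surface) has T_k = (N+1−k)^(1/4)·T_e.
T_5 = (2)^(1/4)·67.54 = 80.32 K.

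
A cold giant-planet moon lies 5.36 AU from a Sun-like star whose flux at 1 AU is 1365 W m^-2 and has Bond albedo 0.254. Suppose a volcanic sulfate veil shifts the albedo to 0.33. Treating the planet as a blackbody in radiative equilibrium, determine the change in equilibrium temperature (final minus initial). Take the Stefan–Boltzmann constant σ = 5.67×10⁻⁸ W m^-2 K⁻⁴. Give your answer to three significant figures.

By the inverse-square law, S = 1365/5.36² = 47.51 W m^-2.
Initial: T₁ = [S(1−0.254)/(4σ)]^(1/4) = 111.8 K.
With α = 0.33, T₂ = 108.8 K.
Change: 108.8 − 111.8 = -2.963 K.

-2.96 K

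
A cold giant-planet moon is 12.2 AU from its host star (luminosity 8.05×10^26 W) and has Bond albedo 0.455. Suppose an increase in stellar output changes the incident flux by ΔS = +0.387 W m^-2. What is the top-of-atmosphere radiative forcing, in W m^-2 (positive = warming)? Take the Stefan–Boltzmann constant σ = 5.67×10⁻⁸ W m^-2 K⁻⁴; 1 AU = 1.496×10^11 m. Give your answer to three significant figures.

Orbital distance: d = 12.2 AU = 1.825×10^12 m.
S = L/(4πd²) = 19.23 W m^-2.
TOA radiative forcing: ΔF = (1−α)ΔS/4 = 0.545·(+0.387)/4 = 0.05273 W m^-2.

0.0527 W m^-2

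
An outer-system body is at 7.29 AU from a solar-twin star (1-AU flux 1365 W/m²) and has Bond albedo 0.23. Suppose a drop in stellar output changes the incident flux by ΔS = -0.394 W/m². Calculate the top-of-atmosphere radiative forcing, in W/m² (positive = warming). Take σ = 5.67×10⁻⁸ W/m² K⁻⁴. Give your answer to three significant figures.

-0.0758 W/m²

Flux at the orbit: S = 1365/(7.29)² = 25.68 W/m².
TOA radiative forcing: ΔF = (1−α)ΔS/4 = 0.77·(-0.394)/4 = -0.07585 W/m².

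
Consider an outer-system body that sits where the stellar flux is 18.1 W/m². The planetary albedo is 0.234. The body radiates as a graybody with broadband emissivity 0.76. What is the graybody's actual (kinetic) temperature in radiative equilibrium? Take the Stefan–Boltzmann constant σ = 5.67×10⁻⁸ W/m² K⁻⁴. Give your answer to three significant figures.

94.7 kelvin

Absorbed flux (global mean): S(1−α)/4 = 18.10·0.766/4 = 3.466 W/m².
Equating to εσT⁴ with ε = 0.76: T = (3.466/0.76σ)^(1/4) = 94.70 K.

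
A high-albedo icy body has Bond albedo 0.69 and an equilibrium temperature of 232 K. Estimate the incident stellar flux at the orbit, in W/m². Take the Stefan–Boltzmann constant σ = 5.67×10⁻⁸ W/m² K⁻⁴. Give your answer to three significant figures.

2120 W/m²

From S(1−α)/4 = σT⁴: S = 4σT⁴/(1−α).
The emitted flux is σT⁴ = 164.3 W/m².
So S = 4×164.3/(1−0.69) = 2119 W/m².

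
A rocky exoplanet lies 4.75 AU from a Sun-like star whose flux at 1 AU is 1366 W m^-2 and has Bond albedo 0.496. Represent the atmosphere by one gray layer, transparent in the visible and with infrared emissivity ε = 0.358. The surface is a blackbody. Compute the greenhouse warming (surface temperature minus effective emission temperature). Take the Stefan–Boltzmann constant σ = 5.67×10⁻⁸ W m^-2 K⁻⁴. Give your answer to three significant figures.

Flux at the orbit: S = 1366/(4.75)² = 60.54 W m^-2.
The planet radiates to space at T_e = [S(1−α)/(4σ)]^(1/4) = 107.7 K.
Surface balance with a leaky layer gives σT_s⁴ = σT_e⁴·2/(2−ε), so T_s = T_e·[2/(2−0.358)]^(1/4) = 113.1 K.
The atmosphere warms the surface by 5.444 K.

5.44 kelvin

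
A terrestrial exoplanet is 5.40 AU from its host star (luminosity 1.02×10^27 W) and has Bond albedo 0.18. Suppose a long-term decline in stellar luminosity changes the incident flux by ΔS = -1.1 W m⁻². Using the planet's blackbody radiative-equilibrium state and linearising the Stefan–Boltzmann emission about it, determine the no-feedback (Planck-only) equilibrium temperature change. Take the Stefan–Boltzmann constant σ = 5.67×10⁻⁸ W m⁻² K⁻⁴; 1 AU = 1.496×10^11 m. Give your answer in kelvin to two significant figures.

d = 5.40 × 1.496×10^11 m = 8.078×10^11 m.
Flux at the orbit: S = L/(4πd²) = 1.02×10^27/(4π·(8.08×10^11)²) = 124.4 W m⁻².
The baseline emission temperature is T_e = 145.6 K.
TOA radiative forcing: ΔF = (1−α)ΔS/4 = 0.82·(-1.1)/4 = -0.2255 W m⁻².
Linearising σT⁴ gives d(σT⁴)/dT = 4σT_e³ = 0.7004 W m⁻² per K.
ΔT₀ = ΔF/λ_P = -0.2255/0.7004 = -0.322 K.

-0.32 kelvin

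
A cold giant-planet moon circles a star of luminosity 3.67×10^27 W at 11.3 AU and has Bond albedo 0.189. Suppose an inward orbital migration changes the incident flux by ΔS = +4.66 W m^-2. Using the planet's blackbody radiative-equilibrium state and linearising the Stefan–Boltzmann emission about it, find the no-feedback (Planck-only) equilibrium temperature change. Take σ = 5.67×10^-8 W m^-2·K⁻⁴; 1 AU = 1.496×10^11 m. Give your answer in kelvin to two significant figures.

Orbital distance: d = 11.3 AU = 1.690×10^12 m.
S = L/(4πd²) = 102.2 W m^-2.
The baseline emission temperature is T_e = 138.3 K.
ΔF = Δ[S(1−α)]/4 = (1−0.189)·+4.66/4 = 0.9448 W m^-2.
Linearising σT⁴ gives d(σT⁴)/dT = 4σT_e³ = 0.5995 W m^-2 per K.
ΔT₀ = ΔF/λ_P = 0.9448/0.5995 = 1.58 K.

1.6 kelvin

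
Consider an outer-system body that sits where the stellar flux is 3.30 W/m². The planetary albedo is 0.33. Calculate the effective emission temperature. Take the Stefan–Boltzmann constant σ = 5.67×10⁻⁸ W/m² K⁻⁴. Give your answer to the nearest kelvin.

56 K

The planet absorbs (1−α)S over its disc πR² and re-emits over 4πR², so the mean absorbed flux is (1−0.33)·3.300/4 = 0.5527 W/m².
Set σT⁴ = 0.5527 → T = (0.5527/σ)^(1/4) = 55.88 K.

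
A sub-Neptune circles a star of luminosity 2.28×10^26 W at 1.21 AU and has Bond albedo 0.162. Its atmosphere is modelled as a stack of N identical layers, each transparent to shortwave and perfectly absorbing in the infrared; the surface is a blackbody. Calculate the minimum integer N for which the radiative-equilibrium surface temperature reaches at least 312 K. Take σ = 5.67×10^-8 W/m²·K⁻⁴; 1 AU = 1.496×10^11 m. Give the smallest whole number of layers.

4

Orbital distance: d = 1.21 AU = 1.810×10^11 m.
Flux at the orbit: S = L/(4πd²) = 2.28×10^26/(4π·(1.81×10^11)²) = 553.7 W/m².
Top-of-atmosphere balance: σT_e⁴ = S(1−α)/4 = 116.0 W/m² → T_e = 212.7 K.
Since T_s⁴ = (N+1)T_e⁴, we need N ≥ (T_s/T_e)⁴ − 1 = 3.632.
So N ≥ 3.632; the smallest integer is N = 4.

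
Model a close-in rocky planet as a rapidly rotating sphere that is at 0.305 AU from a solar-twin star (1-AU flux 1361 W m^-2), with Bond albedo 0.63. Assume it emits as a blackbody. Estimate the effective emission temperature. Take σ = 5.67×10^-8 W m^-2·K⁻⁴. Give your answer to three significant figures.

Irradiance scales as 1/d², so S = 1361 W m^-2 × (1/0.305)² = 14630 W m^-2.
Absorbed flux (global mean): S(1−α)/4 = 14630·0.37/4 = 1353 W m^-2.
Balancing against σT⁴: T = (1353/5.67×10⁻⁸)^(1/4) = 393.1 K.

393 K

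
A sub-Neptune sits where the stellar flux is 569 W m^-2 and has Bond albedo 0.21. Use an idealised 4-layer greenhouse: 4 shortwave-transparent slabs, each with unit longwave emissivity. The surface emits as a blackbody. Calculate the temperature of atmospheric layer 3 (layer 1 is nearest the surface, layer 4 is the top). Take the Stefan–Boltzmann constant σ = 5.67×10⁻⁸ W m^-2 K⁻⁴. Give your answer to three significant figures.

251 K

OLR = S(1−α)/4 = 112.4 W m^-2; the top layer radiates at T_e = 211.0 K.
The net upward flux σT_e⁴ is constant between every pair of levels, so T_k⁴ = (N+1−k)T_e⁴.
With k = 3: T_3 = (4+1−3)^¼·211.0 K = 250.9 K.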